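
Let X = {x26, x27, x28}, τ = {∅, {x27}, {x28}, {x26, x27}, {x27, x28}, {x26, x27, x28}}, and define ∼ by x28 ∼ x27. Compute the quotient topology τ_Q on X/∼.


X/∼ = {[x26], [x27=x28]}; |τ_Q| = 3.

Equivalence classes: [x26], [x27=x28].
Quotient map π: X → X/∼ sends x26 ↦ [x26], x27 ↦ [x27=x28], x28 ↦ [x27=x28].
For each subset V ⊆ X/∼, compute π^{-1}(V) ⊆ X and check whether π^{-1}(V) ∈ τ. V is open in τ_Q iff π^{-1}(V) ∈ τ.
  V = {}: π^{-1}(V) = ∅ ∈ τ ✓.
  V = {[x26]}: π^{-1}(V) = {x26} ∉ τ ✗.
  V = {[x27=x28]}: π^{-1}(V) = {x27, x28} ∈ τ ✓.
  V = {[x26], [x27=x28]}: π^{-1}(V) = {x26, x27, x28} ∈ τ ✓.
Open sets in the quotient: τ_Q = {{}, {[x27=x28]}, {[x26], [x27=x28]}} (3 elements).


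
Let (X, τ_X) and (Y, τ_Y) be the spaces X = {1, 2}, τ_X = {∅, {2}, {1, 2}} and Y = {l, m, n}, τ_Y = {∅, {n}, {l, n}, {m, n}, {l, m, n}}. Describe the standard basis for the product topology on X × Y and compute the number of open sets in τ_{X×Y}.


Basis B = {∅ × ∅, {2} × {n}, {1, 2} × {n}, {2} × {l, n}, {2} × {m, n}, {2} × {l, m, n}, {1, 2} × {l, n}, {1, 2} × {m, n}, {1, 2} × {l, m, n}}; |τ_{X×Y}| = 14.

Enumerate products U × V with U ∈ τ_X, V ∈ τ_Y (deduplicated):
  ∅ × ∅ = {} (∅)
  {2} × {n} = {(2,n)}
  {1, 2} × {n} = {(1,n), (2,n)}
  {2} × {l, n} = {(2,l), (2,n)}
  {2} × {m, n} = {(2,m), (2,n)}
  {2} × {l, m, n} = {(2,l), (2,m), (2,n)}
  {1, 2} × {l, n} = {(1,l), (1,n), (2,l), (2,n)}
  {1, 2} × {m, n} = {(1,m), (1,n), (2,m), (2,n)}
  {1, 2} × {l, m, n} = {(1,l), (1,m), (1,n), (2,l), (2,m), (2,n)}
These 9 distinct sets form the basis B.
Close under arbitrary unions to get τ_{X×Y}; counting gives |τ_{X×Y}| = 14.


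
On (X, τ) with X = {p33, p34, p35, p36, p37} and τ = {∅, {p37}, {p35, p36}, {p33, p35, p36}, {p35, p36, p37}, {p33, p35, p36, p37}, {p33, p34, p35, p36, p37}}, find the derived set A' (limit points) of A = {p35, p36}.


A' = {p33, p34, p35, p36}

For each x ∈ X, list the open sets U ∈ τ with x ∈ U, then check whether U ∩ (A ∖ {x}) ≠ ∅ for every such U.
  x = p33: opens ∋ x are {p33, p35, p36}, {p33, p35, p36, p37}, {p33, p34, p35, p36, p37}; each meets A ∖ {p33}, so x IS a limit point.
  x = p34: opens ∋ x are {p33, p34, p35, p36, p37}; each meets A ∖ {p34}, so x IS a limit point.
  x = p35: opens ∋ x are {p35, p36}, {p33, p35, p36}, {p35, p36, p37}, {p33, p35, p36, p37}, {p33, p34, p35, p36, p37}; each meets A ∖ {p35}, so x IS a limit point.
  x = p36: opens ∋ x are {p35, p36}, {p33, p35, p36}, {p35, p36, p37}, {p33, p35, p36, p37}, {p33, p34, p35, p36, p37}; each meets A ∖ {p36}, so x IS a limit point.
  x = p37: open {p37} ∋ x has {p37} ∩ (A ∖ {p37}) = ∅, so x is NOT a limit point.
Collecting: A' = {p33, p34, p35, p36}.


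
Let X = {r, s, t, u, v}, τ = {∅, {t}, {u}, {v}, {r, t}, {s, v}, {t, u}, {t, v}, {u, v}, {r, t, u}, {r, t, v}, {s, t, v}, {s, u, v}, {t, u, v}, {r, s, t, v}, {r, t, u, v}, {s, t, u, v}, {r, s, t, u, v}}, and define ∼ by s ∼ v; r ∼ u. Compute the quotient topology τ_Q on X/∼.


X/∼ = {[r=u], [s=v], [t]}; |τ_Q| = 6.

Equivalence classes: [r=u], [s=v], [t].
Quotient map π: X → X/∼ sends r ↦ [r=u], s ↦ [s=v], t ↦ [t], u ↦ [r=u], v ↦ [s=v].
For each subset V ⊆ X/∼, compute π^{-1}(V) ⊆ X and check whether π^{-1}(V) ∈ τ. V is open in τ_Q iff π^{-1}(V) ∈ τ.
  V = {}: π^{-1}(V) = ∅ ∈ τ ✓.
  V = {[r=u]}: π^{-1}(V) = {r, u} ∉ τ ✗.
  V = {[s=v]}: π^{-1}(V) = {s, v} ∈ τ ✓.
  V = {[r=u], [s=v]}: π^{-1}(V) = {r, s, u, v} ∉ τ ✗.
  V = {[t]}: π^{-1}(V) = {t} ∈ τ ✓.
  V = {[r=u], [t]}: π^{-1}(V) = {r, t, u} ∈ τ ✓.
  V = {[s=v], [t]}: π^{-1}(V) = {s, t, v} ∈ τ ✓.
  V = {[r=u], [s=v], [t]}: π^{-1}(V) = {r, s, t, u, v} ∈ τ ✓.
Open sets in the quotient: τ_Q = {{}, {[s=v]}, {[t]}, {[r=u], [t]}, {[s=v], [t]}, {[r=u], [s=v], [t]}} (6 elements).


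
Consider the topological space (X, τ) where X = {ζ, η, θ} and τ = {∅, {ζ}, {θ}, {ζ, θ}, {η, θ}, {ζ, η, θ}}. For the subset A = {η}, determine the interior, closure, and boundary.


int(A) = ∅, cl(A) = {η}, ∂A = {η}.

Closed sets in (X, τ) are complements of opens:
  closed(X, τ) = {∅, {ζ}, {η}, {ζ, η}, {η, θ}, {ζ, η, θ}}.
int(A) = ⋃ {U ∈ τ : U ⊆ A}. Opens contained in A: ∅.
Taking the union of these: int(A) = ∅.
cl(A) = ⋂ {C closed : A ⊆ C}. Closed sets containing A: {η}, {ζ, η}, {η, θ}, {ζ, η, θ}.
Intersecting these: cl(A) = {η}.
∂A = cl(A) ∖ int(A) = {η} ∖ ∅ = {η}.


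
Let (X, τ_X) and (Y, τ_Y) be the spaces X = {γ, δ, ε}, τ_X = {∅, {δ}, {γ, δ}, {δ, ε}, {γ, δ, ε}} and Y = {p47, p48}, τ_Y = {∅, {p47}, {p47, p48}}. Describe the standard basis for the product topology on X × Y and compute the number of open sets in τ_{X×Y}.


Basis B = {∅ × ∅, {δ} × {p47}, {γ, δ} × {p47}, {δ} × {p47, p48}, {δ, ε} × {p47}, {γ, δ, ε} × {p47}, {γ, δ} × {p47, p48}, {δ, ε} × {p47, p48}, {γ, δ, ε} × {p47, p48}}; |τ_{X×Y}| = 14.

Enumerate products U × V with U ∈ τ_X, V ∈ τ_Y (deduplicated):
  ∅ × ∅ = {} (∅)
  {δ} × {p47} = {(δ,p47)}
  {γ, δ} × {p47} = {(γ,p47), (δ,p47)}
  {δ} × {p47, p48} = {(δ,p47), (δ,p48)}
  {δ, ε} × {p47} = {(δ,p47), (ε,p47)}
  {γ, δ, ε} × {p47} = {(γ,p47), (δ,p47), (ε,p47)}
  {γ, δ} × {p47, p48} = {(γ,p47), (γ,p48), (δ,p47), (δ,p48)}
  {δ, ε} × {p47, p48} = {(δ,p47), (δ,p48), (ε,p47), (ε,p48)}
  {γ, δ, ε} × {p47, p48} = {(γ,p47), (γ,p48), (δ,p47), (δ,p48), (ε,p47), (ε,p48)}
These 9 distinct sets form the basis B.
Close under arbitrary unions to get τ_{X×Y}; counting gives |τ_{X×Y}| = 14.


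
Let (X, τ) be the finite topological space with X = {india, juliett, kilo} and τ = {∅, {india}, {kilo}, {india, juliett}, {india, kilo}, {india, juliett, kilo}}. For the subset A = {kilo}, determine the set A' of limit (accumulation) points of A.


A' = ∅

For each x ∈ X, list the open sets U ∈ τ with x ∈ U, then check whether U ∩ (A ∖ {x}) ≠ ∅ for every such U.
  x = india: open {india} ∋ x has {india} ∩ (A ∖ {india}) = ∅, so x is NOT a limit point.
  x = juliett: open {india, juliett} ∋ x has {india, juliett} ∩ (A ∖ {juliett}) = ∅, so x is NOT a limit point.
  x = kilo: open {kilo} ∋ x has {kilo} ∩ (A ∖ {kilo}) = ∅, so x is NOT a limit point.
Collecting: A' = ∅.


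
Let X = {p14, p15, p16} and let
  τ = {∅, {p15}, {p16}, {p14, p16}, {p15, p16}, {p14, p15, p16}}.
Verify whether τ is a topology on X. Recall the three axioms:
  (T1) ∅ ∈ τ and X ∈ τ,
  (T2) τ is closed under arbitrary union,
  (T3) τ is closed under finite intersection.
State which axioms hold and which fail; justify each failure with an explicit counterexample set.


τ IS a topology on X.

Axiom (T1): ∅ ∈ τ? Yes; X ∈ τ? Yes.
Axiom (T2/T3): check pairwise unions and intersections of members of τ.
All pairwise intersections and unions checked — each lies in τ. Therefore τ satisfies (T1), (T2), (T3): it IS a topology on X.


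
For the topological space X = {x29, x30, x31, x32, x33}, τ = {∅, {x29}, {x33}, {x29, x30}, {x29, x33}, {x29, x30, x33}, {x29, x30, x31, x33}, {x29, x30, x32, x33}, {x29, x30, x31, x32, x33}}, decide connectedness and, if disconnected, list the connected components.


(X, τ) is connected.

Find clopen sets (U ∈ τ with X ∖ U ∈ τ):
  U = ∅, X ∖ U = {x29, x30, x31, x32, x33} — both open, so U is clopen.
  U = {x29, x30, x31, x32, x33}, X ∖ U = ∅ — both open, so U is clopen.
Only trivial clopens (∅ and X) exist, so (X, τ) is connected.
Compute connected components by grouping points that agree on all clopens:
  component: {x29, x30, x31, x32, x33}


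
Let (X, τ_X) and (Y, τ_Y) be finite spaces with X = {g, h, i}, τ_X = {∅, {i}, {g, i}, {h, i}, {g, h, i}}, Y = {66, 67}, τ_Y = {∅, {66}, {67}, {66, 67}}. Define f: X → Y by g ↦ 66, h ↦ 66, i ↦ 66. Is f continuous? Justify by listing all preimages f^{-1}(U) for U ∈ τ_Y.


f IS continuous.

Compute f^{-1}(U) for each U ∈ τ_Y:
  U = ∅: f^{-1}(U) = ∅ ∈ τ_X ✓.
  U = {66}: f^{-1}(U) = {g, h, i} ∈ τ_X ✓.
  U = {67}: f^{-1}(U) = ∅ ∈ τ_X ✓.
  U = {66, 67}: f^{-1}(U) = {g, h, i} ∈ τ_X ✓.
Every preimage lies in τ_X, so f IS continuous.


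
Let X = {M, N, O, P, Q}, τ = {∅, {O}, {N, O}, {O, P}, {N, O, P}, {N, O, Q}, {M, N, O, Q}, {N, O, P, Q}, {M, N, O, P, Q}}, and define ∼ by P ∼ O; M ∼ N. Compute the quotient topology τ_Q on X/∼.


X/∼ = {[M=N], [O=P], [Q]}; |τ_Q| = 3.

Equivalence classes: [M=N], [O=P], [Q].
Quotient map π: X → X/∼ sends M ↦ [M=N], N ↦ [M=N], O ↦ [O=P], P ↦ [O=P], Q ↦ [Q].
For each subset V ⊆ X/∼, compute π^{-1}(V) ⊆ X and check whether π^{-1}(V) ∈ τ. V is open in τ_Q iff π^{-1}(V) ∈ τ.
  V = {}: π^{-1}(V) = ∅ ∈ τ ✓.
  V = {[M=N]}: π^{-1}(V) = {M, N} ∉ τ ✗.
  V = {[O=P]}: π^{-1}(V) = {O, P} ∈ τ ✓.
  V = {[M=N], [O=P]}: π^{-1}(V) = {M, N, O, P} ∉ τ ✗.
  V = {[Q]}: π^{-1}(V) = {Q} ∉ τ ✗.
  V = {[M=N], [Q]}: π^{-1}(V) = {M, N, Q} ∉ τ ✗.
  V = {[O=P], [Q]}: π^{-1}(V) = {O, P, Q} ∉ τ ✗.
  V = {[M=N], [O=P], [Q]}: π^{-1}(V) = {M, N, O, P, Q} ∈ τ ✓.
Open sets in the quotient: τ_Q = {{}, {[O=P]}, {[M=N], [O=P], [Q]}} (3 elements).


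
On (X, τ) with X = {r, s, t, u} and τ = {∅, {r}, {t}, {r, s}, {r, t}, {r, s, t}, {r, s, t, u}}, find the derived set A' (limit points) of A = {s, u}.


A' = {u}

For each x ∈ X, list the open sets U ∈ τ with x ∈ U, then check whether U ∩ (A ∖ {x}) ≠ ∅ for every such U.
  x = r: open {r} ∋ x has {r} ∩ (A ∖ {r}) = ∅, so x is NOT a limit point.
  x = s: open {r, s} ∋ x has {r, s} ∩ (A ∖ {s}) = ∅, so x is NOT a limit point.
  x = t: open {t} ∋ x has {t} ∩ (A ∖ {t}) = ∅, so x is NOT a limit point.
  x = u: opens ∋ x are {r, s, t, u}; each meets A ∖ {u}, so x IS a limit point.
Collecting: A' = {u}.


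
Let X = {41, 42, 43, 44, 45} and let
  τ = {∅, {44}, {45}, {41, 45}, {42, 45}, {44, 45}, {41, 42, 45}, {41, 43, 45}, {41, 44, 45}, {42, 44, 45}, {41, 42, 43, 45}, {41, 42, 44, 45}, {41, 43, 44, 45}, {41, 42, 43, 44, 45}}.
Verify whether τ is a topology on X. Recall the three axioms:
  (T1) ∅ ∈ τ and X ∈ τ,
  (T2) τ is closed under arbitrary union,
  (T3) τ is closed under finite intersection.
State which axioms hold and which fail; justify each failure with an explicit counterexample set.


τ IS a topology on X.

Axiom (T1): ∅ ∈ τ? Yes; X ∈ τ? Yes.
Axiom (T2/T3): check pairwise unions and intersections of members of τ.
All pairwise intersections and unions checked — each lies in τ. Therefore τ satisfies (T1), (T2), (T3): it IS a topology on X.


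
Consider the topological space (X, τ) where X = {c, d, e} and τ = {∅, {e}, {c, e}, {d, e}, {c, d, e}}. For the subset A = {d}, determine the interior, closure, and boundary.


int(A) = ∅, cl(A) = {d}, ∂A = {d}.

Closed sets in (X, τ) are complements of opens:
  closed(X, τ) = {∅, {c}, {d}, {c, d}, {c, d, e}}.
int(A) = ⋃ {U ∈ τ : U ⊆ A}. Opens contained in A: ∅.
Taking the union of these: int(A) = ∅.
cl(A) = ⋂ {C closed : A ⊆ C}. Closed sets containing A: {d}, {c, d}, {c, d, e}.
Intersecting these: cl(A) = {d}.
∂A = cl(A) ∖ int(A) = {d} ∖ ∅ = {d}.


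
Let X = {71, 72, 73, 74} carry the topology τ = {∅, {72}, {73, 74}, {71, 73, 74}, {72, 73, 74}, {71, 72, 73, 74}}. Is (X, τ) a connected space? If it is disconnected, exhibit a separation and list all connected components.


(X, τ) is disconnected; components = [{72}, {71, 73, 74}].

Find clopen sets (U ∈ τ with X ∖ U ∈ τ):
  U = ∅, X ∖ U = {71, 72, 73, 74} — both open, so U is clopen.
  U = {72}, X ∖ U = {71, 73, 74} — both open, so U is clopen.
  U = {71, 73, 74}, X ∖ U = {72} — both open, so U is clopen.
  U = {71, 72, 73, 74}, X ∖ U = ∅ — both open, so U is clopen.
Nontrivial clopen(s) exist: e.g. {72}. So (X, τ) is disconnected.
Compute connected components by grouping points that agree on all clopens:
  component: {72}
  component: {71, 73, 74}


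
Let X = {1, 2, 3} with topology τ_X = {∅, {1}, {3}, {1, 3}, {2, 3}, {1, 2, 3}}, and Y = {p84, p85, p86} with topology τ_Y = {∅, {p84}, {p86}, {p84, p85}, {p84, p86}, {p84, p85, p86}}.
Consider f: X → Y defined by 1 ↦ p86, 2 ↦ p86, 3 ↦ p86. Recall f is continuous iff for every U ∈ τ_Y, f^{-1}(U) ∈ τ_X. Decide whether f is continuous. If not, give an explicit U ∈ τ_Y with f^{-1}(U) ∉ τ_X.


f IS continuous.

Compute f^{-1}(U) for each U ∈ τ_Y:
  U = ∅: f^{-1}(U) = ∅ ∈ τ_X ✓.
  U = {p84}: f^{-1}(U) = ∅ ∈ τ_X ✓.
  U = {p86}: f^{-1}(U) = {1, 2, 3} ∈ τ_X ✓.
  U = {p84, p85}: f^{-1}(U) = ∅ ∈ τ_X ✓.
  U = {p84, p86}: f^{-1}(U) = {1, 2, 3} ∈ τ_X ✓.
  U = {p84, p85, p86}: f^{-1}(U) = {1, 2, 3} ∈ τ_X ✓.
Every preimage lies in τ_X, so f IS continuous.


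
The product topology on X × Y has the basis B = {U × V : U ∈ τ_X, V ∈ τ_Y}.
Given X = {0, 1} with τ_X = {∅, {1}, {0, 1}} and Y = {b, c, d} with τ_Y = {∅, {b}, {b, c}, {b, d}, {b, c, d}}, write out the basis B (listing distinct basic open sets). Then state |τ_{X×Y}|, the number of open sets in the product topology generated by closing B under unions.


Basis B = {∅ × ∅, {1} × {b}, {0, 1} × {b}, {1} × {b, c}, {1} × {b, d}, {1} × {b, c, d}, {0, 1} × {b, c}, {0, 1} × {b, d}, {0, 1} × {b, c, d}}; |τ_{X×Y}| = 14.

Enumerate products U × V with U ∈ τ_X, V ∈ τ_Y (deduplicated):
  ∅ × ∅ = {} (∅)
  {1} × {b} = {(1,b)}
  {0, 1} × {b} = {(0,b), (1,b)}
  {1} × {b, c} = {(1,b), (1,c)}
  {1} × {b, d} = {(1,b), (1,d)}
  {1} × {b, c, d} = {(1,b), (1,c), (1,d)}
  {0, 1} × {b, c} = {(0,b), (0,c), (1,b), (1,c)}
  {0, 1} × {b, d} = {(0,b), (0,d), (1,b), (1,d)}
  {0, 1} × {b, c, d} = {(0,b), (0,c), (0,d), (1,b), (1,c), (1,d)}
These 9 distinct sets form the basis B.
Close under arbitrary unions to get τ_{X×Y}; counting gives |τ_{X×Y}| = 14.


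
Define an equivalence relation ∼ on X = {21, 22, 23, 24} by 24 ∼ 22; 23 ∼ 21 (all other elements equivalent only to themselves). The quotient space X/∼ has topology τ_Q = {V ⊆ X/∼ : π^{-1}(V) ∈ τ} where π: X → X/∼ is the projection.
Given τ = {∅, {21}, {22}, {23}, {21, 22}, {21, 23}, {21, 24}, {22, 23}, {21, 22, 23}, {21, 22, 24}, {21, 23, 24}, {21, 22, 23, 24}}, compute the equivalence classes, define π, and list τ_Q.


X/∼ = {[21=23], [22=24]}; |τ_Q| = 3.

Equivalence classes: [21=23], [22=24].
Quotient map π: X → X/∼ sends 21 ↦ [21=23], 22 ↦ [22=24], 23 ↦ [21=23], 24 ↦ [22=24].
For each subset V ⊆ X/∼, compute π^{-1}(V) ⊆ X and check whether π^{-1}(V) ∈ τ. V is open in τ_Q iff π^{-1}(V) ∈ τ.
  V = {}: π^{-1}(V) = ∅ ∈ τ ✓.
  V = {[21=23]}: π^{-1}(V) = {21, 23} ∈ τ ✓.
  V = {[22=24]}: π^{-1}(V) = {22, 24} ∉ τ ✗.
  V = {[21=23], [22=24]}: π^{-1}(V) = {21, 22, 23, 24} ∈ τ ✓.
Open sets in the quotient: τ_Q = {{}, {[21=23]}, {[21=23], [22=24]}} (3 elements).


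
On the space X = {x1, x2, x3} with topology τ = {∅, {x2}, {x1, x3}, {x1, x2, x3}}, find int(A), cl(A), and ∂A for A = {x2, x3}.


int(A) = {x2}, cl(A) = {x1, x2, x3}, ∂A = {x1, x3}.

Closed sets in (X, τ) are complements of opens:
  closed(X, τ) = {∅, {x2}, {x1, x3}, {x1, x2, x3}}.
int(A) = ⋃ {U ∈ τ : U ⊆ A}. Opens contained in A: ∅, {x2}.
Taking the union of these: int(A) = {x2}.
cl(A) = ⋂ {C closed : A ⊆ C}. Closed sets containing A: {x1, x2, x3}.
Intersecting these: cl(A) = {x1, x2, x3}.
∂A = cl(A) ∖ int(A) = {x1, x2, x3} ∖ {x2} = {x1, x3}.


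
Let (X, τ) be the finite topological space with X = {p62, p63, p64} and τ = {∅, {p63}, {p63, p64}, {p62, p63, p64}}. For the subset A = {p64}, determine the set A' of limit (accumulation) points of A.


A' = {p62}

For each x ∈ X, list the open sets U ∈ τ with x ∈ U, then check whether U ∩ (A ∖ {x}) ≠ ∅ for every such U.
  x = p62: opens ∋ x are {p62, p63, p64}; each meets A ∖ {p62}, so x IS a limit point.
  x = p63: open {p63} ∋ x has {p63} ∩ (A ∖ {p63}) = ∅, so x is NOT a limit point.
  x = p64: open {p63, p64} ∋ x has {p63, p64} ∩ (A ∖ {p64}) = ∅, so x is NOT a limit point.
Collecting: A' = {p62}.


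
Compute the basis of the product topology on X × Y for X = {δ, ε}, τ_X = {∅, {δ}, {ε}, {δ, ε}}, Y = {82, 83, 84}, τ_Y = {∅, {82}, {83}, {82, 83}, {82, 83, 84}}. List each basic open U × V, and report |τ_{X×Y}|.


Basis B = {∅ × ∅, {δ} × {82}, {δ} × {83}, {ε} × {82}, {ε} × {83}, {δ} × {82, 83}, {δ, ε} × {82}, {δ, ε} × {83}, {ε} × {82, 83}, {δ} × {82, 83, 84}, {ε} × {82, 83, 84}, {δ, ε} × {82, 83}, {δ, ε} × {82, 83, 84}}; |τ_{X×Y}| = 25.

Enumerate products U × V with U ∈ τ_X, V ∈ τ_Y (deduplicated):
  ∅ × ∅ = {} (∅)
  {δ} × {82} = {(δ,82)}
  {δ} × {83} = {(δ,83)}
  {ε} × {82} = {(ε,82)}
  {ε} × {83} = {(ε,83)}
  {δ} × {82, 83} = {(δ,82), (δ,83)}
  {δ, ε} × {82} = {(δ,82), (ε,82)}
  {δ, ε} × {83} = {(δ,83), (ε,83)}
  {ε} × {82, 83} = {(ε,82), (ε,83)}
  {δ} × {82, 83, 84} = {(δ,82), (δ,83), (δ,84)}
  {ε} × {82, 83, 84} = {(ε,82), (ε,83), (ε,84)}
  {δ, ε} × {82, 83} = {(δ,82), (δ,83), (ε,82), (ε,83)}
  {δ, ε} × {82, 83, 84} = {(δ,82), (δ,83), (δ,84), (ε,82), (ε,83), (ε,84)}
These 13 distinct sets form the basis B.
Close under arbitrary unions to get τ_{X×Y}; counting gives |τ_{X×Y}| = 25.


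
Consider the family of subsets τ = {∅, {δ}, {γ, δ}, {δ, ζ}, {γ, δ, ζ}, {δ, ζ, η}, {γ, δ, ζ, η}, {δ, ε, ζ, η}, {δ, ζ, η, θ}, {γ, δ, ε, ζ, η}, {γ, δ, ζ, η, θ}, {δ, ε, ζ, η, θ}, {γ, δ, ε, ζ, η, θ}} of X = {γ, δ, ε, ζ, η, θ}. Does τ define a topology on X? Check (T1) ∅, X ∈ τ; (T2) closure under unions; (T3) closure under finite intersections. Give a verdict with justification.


τ IS a topology on X.

Axiom (T1): ∅ ∈ τ? Yes; X ∈ τ? Yes.
Axiom (T2/T3): check pairwise unions and intersections of members of τ.
All pairwise intersections and unions checked — each lies in τ. Therefore τ satisfies (T1), (T2), (T3): it IS a topology on X.


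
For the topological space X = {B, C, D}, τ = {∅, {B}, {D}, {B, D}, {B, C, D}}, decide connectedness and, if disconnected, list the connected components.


(X, τ) is connected.

Find clopen sets (U ∈ τ with X ∖ U ∈ τ):
  U = ∅, X ∖ U = {B, C, D} — both open, so U is clopen.
  U = {B, C, D}, X ∖ U = ∅ — both open, so U is clopen.
Only trivial clopens (∅ and X) exist, so (X, τ) is connected.
Compute connected components by grouping points that agree on all clopens:
  component: {B, C, D}


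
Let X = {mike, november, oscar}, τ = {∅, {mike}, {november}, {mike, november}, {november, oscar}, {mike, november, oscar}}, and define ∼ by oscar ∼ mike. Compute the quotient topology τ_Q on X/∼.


X/∼ = {[mike=oscar], [november]}; |τ_Q| = 3.

Equivalence classes: [mike=oscar], [november].
Quotient map π: X → X/∼ sends mike ↦ [mike=oscar], november ↦ [november], oscar ↦ [mike=oscar].
For each subset V ⊆ X/∼, compute π^{-1}(V) ⊆ X and check whether π^{-1}(V) ∈ τ. V is open in τ_Q iff π^{-1}(V) ∈ τ.
  V = {}: π^{-1}(V) = ∅ ∈ τ ✓.
  V = {[mike=oscar]}: π^{-1}(V) = {mike, oscar} ∉ τ ✗.
  V = {[november]}: π^{-1}(V) = {november} ∈ τ ✓.
  V = {[mike=oscar], [november]}: π^{-1}(V) = {mike, november, oscar} ∈ τ ✓.
Open sets in the quotient: τ_Q = {{}, {[november]}, {[mike=oscar], [november]}} (3 elements).


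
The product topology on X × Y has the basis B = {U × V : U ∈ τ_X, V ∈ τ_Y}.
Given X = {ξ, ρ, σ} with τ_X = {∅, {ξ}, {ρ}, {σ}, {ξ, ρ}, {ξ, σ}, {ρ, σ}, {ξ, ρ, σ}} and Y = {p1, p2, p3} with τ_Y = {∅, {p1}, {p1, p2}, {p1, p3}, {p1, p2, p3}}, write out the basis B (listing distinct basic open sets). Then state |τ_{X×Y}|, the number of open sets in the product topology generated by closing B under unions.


Basis B = {∅ × ∅, {ξ} × {p1}, {ρ} × {p1}, {σ} × {p1}, {ξ} × {p1, p2}, {ξ} × {p1, p3}, {ξ, ρ} × {p1}, {ξ, σ} × {p1}, {ρ} × {p1, p2}, {ρ} × {p1, p3}, {ρ, σ} × {p1}, {σ} × {p1, p2}, {σ} × {p1, p3}, {ξ} × {p1, p2, p3}, {ξ, ρ, σ} × {p1}, {ρ} × {p1, p2, p3}, {σ} × {p1, p2, p3}, {ξ, ρ} × {p1, p2}, {ξ, σ} × {p1, p2}, {ξ, ρ} × {p1, p3}, {ξ, σ} × {p1, p3}, {ρ, σ} × {p1, p2}, {ρ, σ} × {p1, p3}, {ξ, ρ} × {p1, p2, p3}, {ξ, σ} × {p1, p2, p3}, {ξ, ρ, σ} × {p1, p2}, {ξ, ρ, σ} × {p1, p3}, {ρ, σ} × {p1, p2, p3}, {ξ, ρ, σ} × {p1, p2, p3}}; |τ_{X×Y}| = 125.

Enumerate products U × V with U ∈ τ_X, V ∈ τ_Y (deduplicated):
  ∅ × ∅ = {} (∅)
  {ξ} × {p1} = {(ξ,p1)}
  {ρ} × {p1} = {(ρ,p1)}
  {σ} × {p1} = {(σ,p1)}
  {ξ} × {p1, p2} = {(ξ,p1), (ξ,p2)}
  {ξ} × {p1, p3} = {(ξ,p1), (ξ,p3)}
  {ξ, ρ} × {p1} = {(ξ,p1), (ρ,p1)}
  {ξ, σ} × {p1} = {(ξ,p1), (σ,p1)}
  {ρ} × {p1, p2} = {(ρ,p1), (ρ,p2)}
  {ρ} × {p1, p3} = {(ρ,p1), (ρ,p3)}
  {ρ, σ} × {p1} = {(ρ,p1), (σ,p1)}
  {σ} × {p1, p2} = {(σ,p1), (σ,p2)}
  {σ} × {p1, p3} = {(σ,p1), (σ,p3)}
  {ξ} × {p1, p2, p3} = {(ξ,p1), (ξ,p2), (ξ,p3)}
  {ξ, ρ, σ} × {p1} = {(ξ,p1), (ρ,p1), (σ,p1)}
  {ρ} × {p1, p2, p3} = {(ρ,p1), (ρ,p2), (ρ,p3)}
  {σ} × {p1, p2, p3} = {(σ,p1), (σ,p2), (σ,p3)}
  {ξ, ρ} × {p1, p2} = {(ξ,p1), (ξ,p2), (ρ,p1), (ρ,p2)}
  {ξ, σ} × {p1, p2} = {(ξ,p1), (ξ,p2), (σ,p1), (σ,p2)}
  {ξ, ρ} × {p1, p3} = {(ξ,p1), (ξ,p3), (ρ,p1), (ρ,p3)}
  {ξ, σ} × {p1, p3} = {(ξ,p1), (ξ,p3), (σ,p1), (σ,p3)}
  {ρ, σ} × {p1, p2} = {(ρ,p1), (ρ,p2), (σ,p1), (σ,p2)}
  {ρ, σ} × {p1, p3} = {(ρ,p1), (ρ,p3), (σ,p1), (σ,p3)}
  {ξ, ρ} × {p1, p2, p3} = {(ξ,p1), (ξ,p2), (ξ,p3), (ρ,p1), (ρ,p2), (ρ,p3)}
  {ξ, σ} × {p1, p2, p3} = {(ξ,p1), (ξ,p2), (ξ,p3), (σ,p1), (σ,p2), (σ,p3)}
  {ξ, ρ, σ} × {p1, p2} = {(ξ,p1), (ξ,p2), (ρ,p1), (ρ,p2), (σ,p1), (σ,p2)}
  {ξ, ρ, σ} × {p1, p3} = {(ξ,p1), (ξ,p3), (ρ,p1), (ρ,p3), (σ,p1), (σ,p3)}
  {ρ, σ} × {p1, p2, p3} = {(ρ,p1), (ρ,p2), (ρ,p3), (σ,p1), (σ,p2), (σ,p3)}
  {ξ, ρ, σ} × {p1, p2, p3} = {(ξ,p1), (ξ,p2), (ξ,p3), (ρ,p1), (ρ,p2), (ρ,p3), (σ,p1), (σ,p2), (σ,p3)}
These 29 distinct sets form the basis B.
Close under arbitrary unions to get τ_{X×Y}; counting gives |τ_{X×Y}| = 125.


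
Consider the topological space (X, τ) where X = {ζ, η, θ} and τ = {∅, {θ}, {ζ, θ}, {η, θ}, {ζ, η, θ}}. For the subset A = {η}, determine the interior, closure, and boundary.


int(A) = ∅, cl(A) = {η}, ∂A = {η}.

Closed sets in (X, τ) are complements of opens:
  closed(X, τ) = {∅, {ζ}, {η}, {ζ, η}, {ζ, η, θ}}.
int(A) = ⋃ {U ∈ τ : U ⊆ A}. Opens contained in A: ∅.
Taking the union of these: int(A) = ∅.
cl(A) = ⋂ {C closed : A ⊆ C}. Closed sets containing A: {η}, {ζ, η}, {ζ, η, θ}.
Intersecting these: cl(A) = {η}.
∂A = cl(A) ∖ int(A) = {η} ∖ ∅ = {η}.


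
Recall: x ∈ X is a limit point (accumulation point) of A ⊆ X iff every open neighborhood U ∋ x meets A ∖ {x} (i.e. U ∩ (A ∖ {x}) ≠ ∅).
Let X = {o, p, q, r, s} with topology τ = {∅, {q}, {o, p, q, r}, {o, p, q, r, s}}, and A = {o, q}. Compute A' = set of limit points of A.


A' = {o, p, r, s}

For each x ∈ X, list the open sets U ∈ τ with x ∈ U, then check whether U ∩ (A ∖ {x}) ≠ ∅ for every such U.
  x = o: opens ∋ x are {o, p, q, r}, {o, p, q, r, s}; each meets A ∖ {o}, so x IS a limit point.
  x = p: opens ∋ x are {o, p, q, r}, {o, p, q, r, s}; each meets A ∖ {p}, so x IS a limit point.
  x = q: open {q} ∋ x has {q} ∩ (A ∖ {q}) = ∅, so x is NOT a limit point.
  x = r: opens ∋ x are {o, p, q, r}, {o, p, q, r, s}; each meets A ∖ {r}, so x IS a limit point.
  x = s: opens ∋ x are {o, p, q, r, s}; each meets A ∖ {s}, so x IS a limit point.
Collecting: A' = {o, p, r, s}.


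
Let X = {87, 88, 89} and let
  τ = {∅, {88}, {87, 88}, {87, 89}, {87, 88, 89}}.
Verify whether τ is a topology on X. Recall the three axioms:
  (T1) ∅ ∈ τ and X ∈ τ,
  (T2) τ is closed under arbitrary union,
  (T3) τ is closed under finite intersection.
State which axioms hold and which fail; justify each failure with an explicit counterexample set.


τ is NOT a topology on X.

Axiom (T1): ∅ ∈ τ? Yes; X ∈ τ? Yes.
Axiom (T2/T3): check pairwise unions and intersections of members of τ.
Counterexample for (T3): {87, 88} ∩ {87, 89} = {87} ∉ τ. Therefore τ is NOT a topology.


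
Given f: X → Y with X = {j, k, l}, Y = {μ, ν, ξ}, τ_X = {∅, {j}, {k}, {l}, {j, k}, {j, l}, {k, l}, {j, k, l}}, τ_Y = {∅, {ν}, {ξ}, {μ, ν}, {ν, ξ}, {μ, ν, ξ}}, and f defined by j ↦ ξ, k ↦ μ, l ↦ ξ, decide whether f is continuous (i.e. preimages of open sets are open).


f IS continuous.

Compute f^{-1}(U) for each U ∈ τ_Y:
  U = ∅: f^{-1}(U) = ∅ ∈ τ_X ✓.
  U = {ν}: f^{-1}(U) = ∅ ∈ τ_X ✓.
  U = {ξ}: f^{-1}(U) = {j, l} ∈ τ_X ✓.
  U = {μ, ν}: f^{-1}(U) = {k} ∈ τ_X ✓.
  U = {ν, ξ}: f^{-1}(U) = {j, l} ∈ τ_X ✓.
  U = {μ, ν, ξ}: f^{-1}(U) = {j, k, l} ∈ τ_X ✓.
Every preimage lies in τ_X, so f IS continuous.


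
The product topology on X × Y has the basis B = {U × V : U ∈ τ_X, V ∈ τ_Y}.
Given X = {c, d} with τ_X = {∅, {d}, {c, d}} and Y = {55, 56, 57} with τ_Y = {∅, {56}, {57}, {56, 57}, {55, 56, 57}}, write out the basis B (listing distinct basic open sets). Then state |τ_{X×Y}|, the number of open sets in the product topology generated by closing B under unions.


Basis B = {∅ × ∅, {d} × {56}, {d} × {57}, {c, d} × {56}, {c, d} × {57}, {d} × {56, 57}, {d} × {55, 56, 57}, {c, d} × {56, 57}, {c, d} × {55, 56, 57}}; |τ_{X×Y}| = 14.

Enumerate products U × V with U ∈ τ_X, V ∈ τ_Y (deduplicated):
  ∅ × ∅ = {} (∅)
  {d} × {56} = {(d,56)}
  {d} × {57} = {(d,57)}
  {c, d} × {56} = {(c,56), (d,56)}
  {c, d} × {57} = {(c,57), (d,57)}
  {d} × {56, 57} = {(d,56), (d,57)}
  {d} × {55, 56, 57} = {(d,55), (d,56), (d,57)}
  {c, d} × {56, 57} = {(c,56), (c,57), (d,56), (d,57)}
  {c, d} × {55, 56, 57} = {(c,55), (c,56), (c,57), (d,55), (d,56), (d,57)}
These 9 distinct sets form the basis B.
Close under arbitrary unions to get τ_{X×Y}; counting gives |τ_{X×Y}| = 14.


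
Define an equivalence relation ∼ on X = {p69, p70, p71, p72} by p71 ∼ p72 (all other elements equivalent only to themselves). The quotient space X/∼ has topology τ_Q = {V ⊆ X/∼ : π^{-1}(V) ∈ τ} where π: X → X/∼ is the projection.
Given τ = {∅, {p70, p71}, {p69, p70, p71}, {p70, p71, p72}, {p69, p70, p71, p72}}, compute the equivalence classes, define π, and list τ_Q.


X/∼ = {[p69], [p70], [p71=p72]}; |τ_Q| = 3.

Equivalence classes: [p69], [p70], [p71=p72].
Quotient map π: X → X/∼ sends p69 ↦ [p69], p70 ↦ [p70], p71 ↦ [p71=p72], p72 ↦ [p71=p72].
For each subset V ⊆ X/∼, compute π^{-1}(V) ⊆ X and check whether π^{-1}(V) ∈ τ. V is open in τ_Q iff π^{-1}(V) ∈ τ.
  V = {}: π^{-1}(V) = ∅ ∈ τ ✓.
  V = {[p69]}: π^{-1}(V) = {p69} ∉ τ ✗.
  V = {[p70]}: π^{-1}(V) = {p70} ∉ τ ✗.
  V = {[p69], [p70]}: π^{-1}(V) = {p69, p70} ∉ τ ✗.
  V = {[p71=p72]}: π^{-1}(V) = {p71, p72} ∉ τ ✗.
  V = {[p69], [p71=p72]}: π^{-1}(V) = {p69, p71, p72} ∉ τ ✗.
  V = {[p70], [p71=p72]}: π^{-1}(V) = {p70, p71, p72} ∈ τ ✓.
  V = {[p69], [p70], [p71=p72]}: π^{-1}(V) = {p69, p70, p71, p72} ∈ τ ✓.
Open sets in the quotient: τ_Q = {{}, {[p70], [p71=p72]}, {[p69], [p70], [p71=p72]}} (3 elements).


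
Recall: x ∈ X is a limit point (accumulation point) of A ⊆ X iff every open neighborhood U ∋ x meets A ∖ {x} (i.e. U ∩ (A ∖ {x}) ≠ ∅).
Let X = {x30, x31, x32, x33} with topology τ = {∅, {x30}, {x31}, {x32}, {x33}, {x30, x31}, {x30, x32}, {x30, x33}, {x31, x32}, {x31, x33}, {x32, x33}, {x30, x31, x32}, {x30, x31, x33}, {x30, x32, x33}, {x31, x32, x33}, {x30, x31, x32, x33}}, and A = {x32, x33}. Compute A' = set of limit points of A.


A' = ∅

For each x ∈ X, list the open sets U ∈ τ with x ∈ U, then check whether U ∩ (A ∖ {x}) ≠ ∅ for every such U.
  x = x30: open {x30} ∋ x has {x30} ∩ (A ∖ {x30}) = ∅, so x is NOT a limit point.
  x = x31: open {x31} ∋ x has {x31} ∩ (A ∖ {x31}) = ∅, so x is NOT a limit point.
  x = x32: open {x32} ∋ x has {x32} ∩ (A ∖ {x32}) = ∅, so x is NOT a limit point.
  x = x33: open {x33} ∋ x has {x33} ∩ (A ∖ {x33}) = ∅, so x is NOT a limit point.
Collecting: A' = ∅.


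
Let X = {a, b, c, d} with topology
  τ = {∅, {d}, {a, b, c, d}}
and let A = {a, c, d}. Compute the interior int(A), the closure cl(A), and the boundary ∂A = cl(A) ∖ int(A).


int(A) = {d}, cl(A) = {a, b, c, d}, ∂A = {a, b, c}.

Closed sets in (X, τ) are complements of opens:
  closed(X, τ) = {∅, {a, b, c}, {a, b, c, d}}.
int(A) = ⋃ {U ∈ τ : U ⊆ A}. Opens contained in A: ∅, {d}.
Taking the union of these: int(A) = {d}.
cl(A) = ⋂ {C closed : A ⊆ C}. Closed sets containing A: {a, b, c, d}.
Intersecting these: cl(A) = {a, b, c, d}.
∂A = cl(A) ∖ int(A) = {a, b, c, d} ∖ {d} = {a, b, c}.


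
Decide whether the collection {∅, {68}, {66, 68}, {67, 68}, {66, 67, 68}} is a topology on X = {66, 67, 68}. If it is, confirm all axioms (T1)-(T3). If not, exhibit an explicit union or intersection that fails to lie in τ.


τ IS a topology on X.

Axiom (T1): ∅ ∈ τ? Yes; X ∈ τ? Yes.
Axiom (T2/T3): check pairwise unions and intersections of members of τ.
All pairwise intersections and unions checked — each lies in τ. Therefore τ satisfies (T1), (T2), (T3): it IS a topology on X.


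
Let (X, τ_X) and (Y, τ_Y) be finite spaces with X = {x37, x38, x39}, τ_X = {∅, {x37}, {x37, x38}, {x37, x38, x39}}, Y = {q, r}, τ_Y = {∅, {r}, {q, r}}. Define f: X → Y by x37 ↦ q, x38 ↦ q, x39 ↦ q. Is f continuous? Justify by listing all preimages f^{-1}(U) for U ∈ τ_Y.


f IS continuous.

Compute f^{-1}(U) for each U ∈ τ_Y:
  U = ∅: f^{-1}(U) = ∅ ∈ τ_X ✓.
  U = {r}: f^{-1}(U) = ∅ ∈ τ_X ✓.
  U = {q, r}: f^{-1}(U) = {x37, x38, x39} ∈ τ_X ✓.
Every preimage lies in τ_X, so f IS continuous.


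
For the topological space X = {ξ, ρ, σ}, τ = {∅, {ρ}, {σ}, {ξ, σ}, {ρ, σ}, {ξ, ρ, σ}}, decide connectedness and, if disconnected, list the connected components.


(X, τ) is disconnected; components = [{ρ}, {ξ, σ}].

Find clopen sets (U ∈ τ with X ∖ U ∈ τ):
  U = ∅, X ∖ U = {ξ, ρ, σ} — both open, so U is clopen.
  U = {ρ}, X ∖ U = {ξ, σ} — both open, so U is clopen.
  U = {ξ, σ}, X ∖ U = {ρ} — both open, so U is clopen.
  U = {ξ, ρ, σ}, X ∖ U = ∅ — both open, so U is clopen.
Nontrivial clopen(s) exist: e.g. {ξ, σ}. So (X, τ) is disconnected.
Compute connected components by grouping points that agree on all clopens:
  component: {ρ}
  component: {ξ, σ}


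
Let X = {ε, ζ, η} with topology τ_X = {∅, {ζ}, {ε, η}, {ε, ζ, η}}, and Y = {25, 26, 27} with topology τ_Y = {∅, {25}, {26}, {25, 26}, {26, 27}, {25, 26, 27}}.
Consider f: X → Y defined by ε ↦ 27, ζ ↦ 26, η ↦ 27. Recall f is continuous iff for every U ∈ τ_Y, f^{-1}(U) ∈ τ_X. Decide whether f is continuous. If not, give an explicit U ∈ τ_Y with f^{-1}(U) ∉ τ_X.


f IS continuous.

Compute f^{-1}(U) for each U ∈ τ_Y:
  U = ∅: f^{-1}(U) = ∅ ∈ τ_X ✓.
  U = {25}: f^{-1}(U) = ∅ ∈ τ_X ✓.
  U = {26}: f^{-1}(U) = {ζ} ∈ τ_X ✓.
  U = {25, 26}: f^{-1}(U) = {ζ} ∈ τ_X ✓.
  U = {26, 27}: f^{-1}(U) = {ε, ζ, η} ∈ τ_X ✓.
  U = {25, 26, 27}: f^{-1}(U) = {ε, ζ, η} ∈ τ_X ✓.
Every preimage lies in τ_X, so f IS continuous.


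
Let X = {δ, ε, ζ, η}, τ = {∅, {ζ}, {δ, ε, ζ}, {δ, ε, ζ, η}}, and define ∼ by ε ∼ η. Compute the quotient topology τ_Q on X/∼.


X/∼ = {[δ], [ε=η], [ζ]}; |τ_Q| = 3.

Equivalence classes: [δ], [ε=η], [ζ].
Quotient map π: X → X/∼ sends δ ↦ [δ], ε ↦ [ε=η], ζ ↦ [ζ], η ↦ [ε=η].
For each subset V ⊆ X/∼, compute π^{-1}(V) ⊆ X and check whether π^{-1}(V) ∈ τ. V is open in τ_Q iff π^{-1}(V) ∈ τ.
  V = {}: π^{-1}(V) = ∅ ∈ τ ✓.
  V = {[δ]}: π^{-1}(V) = {δ} ∉ τ ✗.
  V = {[ε=η]}: π^{-1}(V) = {ε, η} ∉ τ ✗.
  V = {[δ], [ε=η]}: π^{-1}(V) = {δ, ε, η} ∉ τ ✗.
  V = {[ζ]}: π^{-1}(V) = {ζ} ∈ τ ✓.
  V = {[δ], [ζ]}: π^{-1}(V) = {δ, ζ} ∉ τ ✗.
  V = {[ε=η], [ζ]}: π^{-1}(V) = {ε, ζ, η} ∉ τ ✗.
  V = {[δ], [ε=η], [ζ]}: π^{-1}(V) = {δ, ε, ζ, η} ∈ τ ✓.
Open sets in the quotient: τ_Q = {{}, {[ζ]}, {[δ], [ε=η], [ζ]}} (3 elements).


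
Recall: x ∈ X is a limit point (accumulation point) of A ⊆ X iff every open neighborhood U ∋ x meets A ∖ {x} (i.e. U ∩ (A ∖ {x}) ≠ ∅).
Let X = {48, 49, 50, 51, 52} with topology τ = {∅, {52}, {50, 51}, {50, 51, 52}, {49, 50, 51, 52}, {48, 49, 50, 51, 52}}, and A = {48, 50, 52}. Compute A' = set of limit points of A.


A' = {48, 49, 51}

For each x ∈ X, list the open sets U ∈ τ with x ∈ U, then check whether U ∩ (A ∖ {x}) ≠ ∅ for every such U.
  x = 48: opens ∋ x are {48, 49, 50, 51, 52}; each meets A ∖ {48}, so x IS a limit point.
  x = 49: opens ∋ x are {49, 50, 51, 52}, {48, 49, 50, 51, 52}; each meets A ∖ {49}, so x IS a limit point.
  x = 50: open {50, 51} ∋ x has {50, 51} ∩ (A ∖ {50}) = ∅, so x is NOT a limit point.
  x = 51: opens ∋ x are {50, 51}, {50, 51, 52}, {49, 50, 51, 52}, {48, 49, 50, 51, 52}; each meets A ∖ {51}, so x IS a limit point.
  x = 52: open {52} ∋ x has {52} ∩ (A ∖ {52}) = ∅, so x is NOT a limit point.
Collecting: A' = {48, 49, 51}.


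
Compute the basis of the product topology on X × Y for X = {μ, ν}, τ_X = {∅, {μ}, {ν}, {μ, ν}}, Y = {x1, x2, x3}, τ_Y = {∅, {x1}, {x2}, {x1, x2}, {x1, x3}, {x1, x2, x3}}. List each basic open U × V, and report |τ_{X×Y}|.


Basis B = {∅ × ∅, {μ} × {x1}, {μ} × {x2}, {ν} × {x1}, {ν} × {x2}, {μ} × {x1, x2}, {μ} × {x1, x3}, {μ, ν} × {x1}, {μ, ν} × {x2}, {ν} × {x1, x2}, {ν} × {x1, x3}, {μ} × {x1, x2, x3}, {ν} × {x1, x2, x3}, {μ, ν} × {x1, x2}, {μ, ν} × {x1, x3}, {μ, ν} × {x1, x2, x3}}; |τ_{X×Y}| = 36.

Enumerate products U × V with U ∈ τ_X, V ∈ τ_Y (deduplicated):
  ∅ × ∅ = {} (∅)
  {μ} × {x1} = {(μ,x1)}
  {μ} × {x2} = {(μ,x2)}
  {ν} × {x1} = {(ν,x1)}
  {ν} × {x2} = {(ν,x2)}
  {μ} × {x1, x2} = {(μ,x1), (μ,x2)}
  {μ} × {x1, x3} = {(μ,x1), (μ,x3)}
  {μ, ν} × {x1} = {(μ,x1), (ν,x1)}
  {μ, ν} × {x2} = {(μ,x2), (ν,x2)}
  {ν} × {x1, x2} = {(ν,x1), (ν,x2)}
  {ν} × {x1, x3} = {(ν,x1), (ν,x3)}
  {μ} × {x1, x2, x3} = {(μ,x1), (μ,x2), (μ,x3)}
  {ν} × {x1, x2, x3} = {(ν,x1), (ν,x2), (ν,x3)}
  {μ, ν} × {x1, x2} = {(μ,x1), (μ,x2), (ν,x1), (ν,x2)}
  {μ, ν} × {x1, x3} = {(μ,x1), (μ,x3), (ν,x1), (ν,x3)}
  {μ, ν} × {x1, x2, x3} = {(μ,x1), (μ,x2), (μ,x3), (ν,x1), (ν,x2), (ν,x3)}
These 16 distinct sets form the basis B.
Close under arbitrary unions to get τ_{X×Y}; counting gives |τ_{X×Y}| = 36.


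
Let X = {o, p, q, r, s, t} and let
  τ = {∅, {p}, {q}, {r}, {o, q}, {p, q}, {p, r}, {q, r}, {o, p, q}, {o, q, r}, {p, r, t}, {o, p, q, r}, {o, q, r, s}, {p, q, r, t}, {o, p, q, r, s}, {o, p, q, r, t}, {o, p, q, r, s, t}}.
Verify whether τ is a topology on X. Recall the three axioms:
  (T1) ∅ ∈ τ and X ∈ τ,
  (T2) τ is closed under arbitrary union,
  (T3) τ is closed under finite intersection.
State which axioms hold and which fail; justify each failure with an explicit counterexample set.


τ is NOT a topology on X.

Axiom (T1): ∅ ∈ τ? Yes; X ∈ τ? Yes.
Axiom (T2/T3): check pairwise unions and intersections of members of τ.
Counterexample for (T2): {p} ∪ {q, r} = {p, q, r} ∉ τ. Therefore τ is NOT a topology.


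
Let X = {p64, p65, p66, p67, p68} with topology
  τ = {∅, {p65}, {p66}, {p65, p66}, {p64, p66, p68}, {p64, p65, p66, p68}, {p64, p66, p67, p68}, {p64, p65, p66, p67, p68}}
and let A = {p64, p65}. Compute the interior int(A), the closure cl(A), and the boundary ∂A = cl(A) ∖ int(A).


int(A) = {p65}, cl(A) = {p64, p65, p67, p68}, ∂A = {p64, p67, p68}.

Closed sets in (X, τ) are complements of opens:
  closed(X, τ) = {∅, {p65}, {p67}, {p65, p67}, {p64, p67, p68}, {p64, p65, p67, p68}, {p64, p66, p67, p68}, {p64, p65, p66, p67, p68}}.
int(A) = ⋃ {U ∈ τ : U ⊆ A}. Opens contained in A: ∅, {p65}.
Taking the union of these: int(A) = {p65}.
cl(A) = ⋂ {C closed : A ⊆ C}. Closed sets containing A: {p64, p65, p67, p68}, {p64, p65, p66, p67, p68}.
Intersecting these: cl(A) = {p64, p65, p67, p68}.
∂A = cl(A) ∖ int(A) = {p64, p65, p67, p68} ∖ {p65} = {p64, p67, p68}.


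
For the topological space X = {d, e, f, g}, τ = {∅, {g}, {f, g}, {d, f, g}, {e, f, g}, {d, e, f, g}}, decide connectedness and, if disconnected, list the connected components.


(X, τ) is connected.

Find clopen sets (U ∈ τ with X ∖ U ∈ τ):
  U = ∅, X ∖ U = {d, e, f, g} — both open, so U is clopen.
  U = {d, e, f, g}, X ∖ U = ∅ — both open, so U is clopen.
Only trivial clopens (∅ and X) exist, so (X, τ) is connected.
Compute connected components by grouping points that agree on all clopens:
  component: {d, e, f, g}


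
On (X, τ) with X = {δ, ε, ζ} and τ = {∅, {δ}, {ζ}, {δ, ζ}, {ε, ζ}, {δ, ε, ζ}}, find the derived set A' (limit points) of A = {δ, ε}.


A' = ∅

For each x ∈ X, list the open sets U ∈ τ with x ∈ U, then check whether U ∩ (A ∖ {x}) ≠ ∅ for every such U.
  x = δ: open {δ} ∋ x has {δ} ∩ (A ∖ {δ}) = ∅, so x is NOT a limit point.
  x = ε: open {ε, ζ} ∋ x has {ε, ζ} ∩ (A ∖ {ε}) = ∅, so x is NOT a limit point.
  x = ζ: open {ζ} ∋ x has {ζ} ∩ (A ∖ {ζ}) = ∅, so x is NOT a limit point.
Collecting: A' = ∅.


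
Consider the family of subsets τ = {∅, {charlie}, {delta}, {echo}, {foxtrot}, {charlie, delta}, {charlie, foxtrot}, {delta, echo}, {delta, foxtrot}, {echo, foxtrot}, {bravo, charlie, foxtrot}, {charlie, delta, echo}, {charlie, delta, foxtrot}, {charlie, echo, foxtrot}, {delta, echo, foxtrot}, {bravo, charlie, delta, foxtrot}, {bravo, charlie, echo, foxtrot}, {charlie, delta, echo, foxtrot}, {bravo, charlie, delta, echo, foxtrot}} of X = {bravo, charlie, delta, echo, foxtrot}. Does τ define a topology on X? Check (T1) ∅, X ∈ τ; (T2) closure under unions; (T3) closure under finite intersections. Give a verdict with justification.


τ is NOT a topology on X.

Axiom (T1): ∅ ∈ τ? Yes; X ∈ τ? Yes.
Axiom (T2/T3): check pairwise unions and intersections of members of τ.
Counterexample for (T2): {charlie} ∪ {echo} = {charlie, echo} ∉ τ. Therefore τ is NOT a topology.


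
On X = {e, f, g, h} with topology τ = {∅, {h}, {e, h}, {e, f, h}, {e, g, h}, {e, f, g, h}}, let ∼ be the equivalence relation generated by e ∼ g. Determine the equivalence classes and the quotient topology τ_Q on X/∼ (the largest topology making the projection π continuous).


X/∼ = {[e=g], [f], [h]}; |τ_Q| = 4.

Equivalence classes: [e=g], [f], [h].
Quotient map π: X → X/∼ sends e ↦ [e=g], f ↦ [f], g ↦ [e=g], h ↦ [h].
For each subset V ⊆ X/∼, compute π^{-1}(V) ⊆ X and check whether π^{-1}(V) ∈ τ. V is open in τ_Q iff π^{-1}(V) ∈ τ.
  V = {}: π^{-1}(V) = ∅ ∈ τ ✓.
  V = {[e=g]}: π^{-1}(V) = {e, g} ∉ τ ✗.
  V = {[f]}: π^{-1}(V) = {f} ∉ τ ✗.
  V = {[e=g], [f]}: π^{-1}(V) = {e, f, g} ∉ τ ✗.
  V = {[h]}: π^{-1}(V) = {h} ∈ τ ✓.
  V = {[e=g], [h]}: π^{-1}(V) = {e, g, h} ∈ τ ✓.
  V = {[f], [h]}: π^{-1}(V) = {f, h} ∉ τ ✗.
  V = {[e=g], [f], [h]}: π^{-1}(V) = {e, f, g, h} ∈ τ ✓.
Open sets in the quotient: τ_Q = {{}, {[h]}, {[e=g], [h]}, {[e=g], [f], [h]}} (4 elements).
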